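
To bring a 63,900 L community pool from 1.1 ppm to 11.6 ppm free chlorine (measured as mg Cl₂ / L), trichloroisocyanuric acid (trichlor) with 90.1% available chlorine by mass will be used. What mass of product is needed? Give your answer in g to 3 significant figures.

745 g

Chlorine deficit: 11.6 − 1.1 = 10.5 ppm = 10.5 mg/L as Cl₂.
Cl₂ equivalent needed: 10.5 mg/L × 63,900 L = 671,000 mg = 671 g.
Product at 90.1% available chlorine: 671 / 0.901 = 744.7 g.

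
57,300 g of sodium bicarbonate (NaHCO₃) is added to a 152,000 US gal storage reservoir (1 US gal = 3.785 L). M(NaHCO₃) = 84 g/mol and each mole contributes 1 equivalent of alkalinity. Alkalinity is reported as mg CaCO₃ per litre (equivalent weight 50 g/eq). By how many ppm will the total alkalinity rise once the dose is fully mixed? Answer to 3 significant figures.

59.3 ppm

Volume: 152,000 US gal × 3.785 L/gal = 575,320 L.
Moles of NaHCO₃: 57,300 g ÷ 84 g/mol = 682.1 mol → 682.1 eq of alkalinity.
As CaCO₃: 682.1 eq × 50 g/eq = 34,110 g.
Rise: 34,110 g / 575,320 L × 1000 = 59.28 mg/L.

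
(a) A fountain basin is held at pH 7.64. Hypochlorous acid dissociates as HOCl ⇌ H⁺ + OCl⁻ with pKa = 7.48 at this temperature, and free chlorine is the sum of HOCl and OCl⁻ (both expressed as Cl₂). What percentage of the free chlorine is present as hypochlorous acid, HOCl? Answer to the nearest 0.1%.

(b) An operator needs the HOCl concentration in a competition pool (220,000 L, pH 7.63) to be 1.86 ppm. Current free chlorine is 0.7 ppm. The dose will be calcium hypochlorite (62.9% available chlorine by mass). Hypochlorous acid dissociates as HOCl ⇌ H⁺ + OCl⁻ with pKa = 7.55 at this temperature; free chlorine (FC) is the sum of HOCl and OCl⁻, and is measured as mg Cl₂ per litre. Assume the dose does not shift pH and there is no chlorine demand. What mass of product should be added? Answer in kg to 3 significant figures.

(a) [OCl⁻]/[HOCl] = 10^(pH − pKa) = 10^(7.64 − 7.48) = 10^0.16 = 1.445.
(a) Fraction as HOCl = 1 / (1 + 1.445) = 0.4089.

(b) [OCl⁻]/[HOCl] = 10^(pH − pKa) = 10^(7.63 − 7.55) = 1.202; fraction as HOCl = 1/(1 + 1.202) = 0.4541.
(b) Free chlorine required for 1.86 ppm HOCl: 1.86 / 0.4541 = 4.096 ppm.
(b) FC to add: 4.096 − 0.7 = 3.396 mg/L as Cl₂.
(b) Cl₂ equivalent: 3.396 mg/L × 220,000 L = 747.2 g.
(b) Product at 62.9% available Cl: 747.2 / 0.629 = 1188 g.

(a) 40.9%; (b) 1.19 kg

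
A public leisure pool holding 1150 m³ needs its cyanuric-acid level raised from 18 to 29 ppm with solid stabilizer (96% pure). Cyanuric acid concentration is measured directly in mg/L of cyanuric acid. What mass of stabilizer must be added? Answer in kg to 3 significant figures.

13.2 kg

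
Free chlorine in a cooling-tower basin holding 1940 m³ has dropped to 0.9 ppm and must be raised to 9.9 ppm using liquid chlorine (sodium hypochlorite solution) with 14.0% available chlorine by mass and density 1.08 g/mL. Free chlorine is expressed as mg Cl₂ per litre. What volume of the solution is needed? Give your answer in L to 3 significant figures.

115 L

Volume: 1940 m³ = 1,940,000 L.
Chlorine deficit: 9.9 − 0.9 = 9 ppm = 9 mg/L as Cl₂.
Cl₂ equivalent needed: 9 mg/L × 1,940,000 L = 17,460,000 mg = 17,460 g.
Product at 14.0% available chlorine: 17,460 / 0.14 = 124,700 g.
Volume at density 1.08 g/mL: 124,700 g ÷ 1.08 g/mL = 115,500 mL.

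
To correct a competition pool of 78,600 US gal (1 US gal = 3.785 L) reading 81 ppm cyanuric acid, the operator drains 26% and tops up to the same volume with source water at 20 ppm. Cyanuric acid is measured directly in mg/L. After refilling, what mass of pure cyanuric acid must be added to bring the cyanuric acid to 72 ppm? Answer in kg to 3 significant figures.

2.04 kg

Volume: 78,600 US gal × 3.785 L/gal = 297,501 L.
After draining 26% and refilling: 81 × 0.74 + 20 × 0.26 = 65.14 ppm.
Deficit to target: 72 − 65.14 = 6.86 mg/L.
Mass: 6.86 mg/L × 297,501 L = 2041 g cyanuric acid.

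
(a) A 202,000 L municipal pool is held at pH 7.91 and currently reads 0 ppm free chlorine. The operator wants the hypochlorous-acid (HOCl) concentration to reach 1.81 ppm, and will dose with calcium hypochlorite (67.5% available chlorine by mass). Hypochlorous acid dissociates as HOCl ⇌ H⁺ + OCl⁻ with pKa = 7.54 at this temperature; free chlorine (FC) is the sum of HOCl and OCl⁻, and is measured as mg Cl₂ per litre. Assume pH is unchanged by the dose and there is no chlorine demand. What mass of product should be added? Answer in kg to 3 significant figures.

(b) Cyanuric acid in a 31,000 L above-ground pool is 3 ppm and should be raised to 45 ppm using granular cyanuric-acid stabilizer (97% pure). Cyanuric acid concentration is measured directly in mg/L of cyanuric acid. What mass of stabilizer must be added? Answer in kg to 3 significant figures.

(a) 1.81 kg; (b) 1.34 kg

(a) [OCl⁻]/[HOCl] = 10^(pH − pKa) = 10^(7.91 − 7.54) = 2.344; fraction as HOCl = 1/(1 + 2.344) = 0.299.
(a) Free chlorine required for 1.81 ppm HOCl: 1.81 / 0.299 = 6.053 ppm.
(a) FC to add: 6.053 − 0 = 6.053 mg/L as Cl₂.
(a) Cl₂ equivalent: 6.053 mg/L × 202,000 L = 1223 g.
(a) Product at 67.5% available Cl: 1223 / 0.675 = 1811 g.

(b) CYA to add: (45 − 3) = 42 mg/L × 31,000 L = 1302 g cyanuric acid.
(b) At 97% purity: 1302 / 0.97 = 1342 g product.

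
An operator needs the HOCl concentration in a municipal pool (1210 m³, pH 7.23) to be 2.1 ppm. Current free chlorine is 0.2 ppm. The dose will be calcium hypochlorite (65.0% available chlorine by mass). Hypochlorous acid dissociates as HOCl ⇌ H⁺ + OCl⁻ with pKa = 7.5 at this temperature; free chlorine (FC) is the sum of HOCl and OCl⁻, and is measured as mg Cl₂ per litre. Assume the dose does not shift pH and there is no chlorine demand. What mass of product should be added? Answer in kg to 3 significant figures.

Volume: 1210 m³ = 1,210,000 L.
[OCl⁻]/[HOCl] = 10^(pH − pKa) = 10^(7.23 − 7.5) = 0.537; fraction as HOCl = 1/(1 + 0.537) = 0.6506.
Free chlorine required for 2.1 ppm HOCl: 2.1 / 0.6506 = 3.228 ppm.
FC to add: 3.228 − 0.2 = 3.028 mg/L as Cl₂.
Cl₂ equivalent: 3.028 mg/L × 1,210,000 L = 3664 g.
Product at 65.0% available Cl: 3664 / 0.65 = 5636 g.

5.64 kg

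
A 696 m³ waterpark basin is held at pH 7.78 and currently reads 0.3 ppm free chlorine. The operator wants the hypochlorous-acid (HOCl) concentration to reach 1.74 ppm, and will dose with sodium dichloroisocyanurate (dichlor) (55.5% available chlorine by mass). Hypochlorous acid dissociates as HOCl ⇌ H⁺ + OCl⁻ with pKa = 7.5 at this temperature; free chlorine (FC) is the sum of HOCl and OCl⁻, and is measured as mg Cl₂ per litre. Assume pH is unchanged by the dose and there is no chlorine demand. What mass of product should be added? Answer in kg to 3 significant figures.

Volume: 696 m³ = 696,000 L.
[OCl⁻]/[HOCl] = 10^(pH − pKa) = 10^(7.78 − 7.5) = 1.905; fraction as HOCl = 1/(1 + 1.905) = 0.3442.
Free chlorine required for 1.74 ppm HOCl: 1.74 / 0.3442 = 5.056 ppm.
FC to add: 5.056 − 0.3 = 4.756 mg/L as Cl₂.
Cl₂ equivalent: 4.756 mg/L × 696,000 L = 3310 g.
Product at 55.5% available Cl: 3310 / 0.555 = 5964 g.

5.96 kg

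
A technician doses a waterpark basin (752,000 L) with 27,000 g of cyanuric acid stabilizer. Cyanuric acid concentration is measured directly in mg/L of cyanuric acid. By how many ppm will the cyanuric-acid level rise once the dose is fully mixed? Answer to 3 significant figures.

35.9 ppm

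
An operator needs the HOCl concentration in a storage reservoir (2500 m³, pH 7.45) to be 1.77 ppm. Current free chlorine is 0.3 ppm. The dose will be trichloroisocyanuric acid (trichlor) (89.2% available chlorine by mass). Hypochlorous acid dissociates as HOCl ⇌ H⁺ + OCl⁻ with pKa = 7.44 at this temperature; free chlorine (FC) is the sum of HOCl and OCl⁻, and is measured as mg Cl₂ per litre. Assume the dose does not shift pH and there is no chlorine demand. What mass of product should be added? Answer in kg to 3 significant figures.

Volume: 2500 m³ = 2,500,000 L.
[OCl⁻]/[HOCl] = 10^(pH − pKa) = 10^(7.45 − 7.44) = 1.023; fraction as HOCl = 1/(1 + 1.023) = 0.4942.
Free chlorine required for 1.77 ppm HOCl: 1.77 / 0.4942 = 3.581 ppm.
FC to add: 3.581 − 0.3 = 3.281 mg/L as Cl₂.
Cl₂ equivalent: 3.281 mg/L × 2,500,000 L = 8203 g.
Product at 89.2% available Cl: 8203 / 0.892 = 9196 g.

9.20 kg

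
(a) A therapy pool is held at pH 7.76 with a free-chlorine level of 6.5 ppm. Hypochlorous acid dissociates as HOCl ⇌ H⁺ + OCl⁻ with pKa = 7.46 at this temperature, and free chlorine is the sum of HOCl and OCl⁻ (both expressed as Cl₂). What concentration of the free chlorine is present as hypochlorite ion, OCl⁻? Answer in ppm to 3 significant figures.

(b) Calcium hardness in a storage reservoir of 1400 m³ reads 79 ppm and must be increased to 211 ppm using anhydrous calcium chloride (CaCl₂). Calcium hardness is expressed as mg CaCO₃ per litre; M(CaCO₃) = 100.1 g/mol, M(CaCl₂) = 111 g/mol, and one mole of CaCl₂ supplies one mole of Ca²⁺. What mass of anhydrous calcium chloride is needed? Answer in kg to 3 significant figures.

(a) [OCl⁻]/[HOCl] = 10^(pH − pKa) = 10^(7.76 − 7.46) = 10^0.30 = 1.995.
(a) Fraction as HOCl = 1 / (1 + 1.995) = 0.3339.
(a) OCl⁻ = (1 − 0.3339) × 6.5 ppm = 4.33 ppm.

(b) Volume: 1400 m³ = 1,400,000 L.
(b) Hardness to add: (211 − 79) = 132 mg/L as CaCO₃ × 1,400,000 L = 184,800 g as CaCO₃.
(b) Moles of Ca²⁺ (1 mol Ca²⁺ ≡ 1 mol CaCO₃): 184,800 / 100.1 g/mol = 1846 mol.
(b) Mass of CaCl₂: 1846 × 111 = 204,900 g.

(a) 4.33 ppm; (b) 205 kg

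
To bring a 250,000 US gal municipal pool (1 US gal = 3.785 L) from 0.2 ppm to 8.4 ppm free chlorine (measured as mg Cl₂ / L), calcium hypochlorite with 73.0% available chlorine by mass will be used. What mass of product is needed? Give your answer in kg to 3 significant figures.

10.6 kg

Volume: 250,000 US gal × 3.785 L/gal = 946,250 L.
Chlorine deficit: 8.4 − 0.2 = 8.2 ppm = 8.2 mg/L as Cl₂.
Cl₂ equivalent needed: 8.2 mg/L × 946,250 L = 7,759,000 mg = 7759 g.
Product at 73.0% available chlorine: 7759 / 0.73 = 10,630 g.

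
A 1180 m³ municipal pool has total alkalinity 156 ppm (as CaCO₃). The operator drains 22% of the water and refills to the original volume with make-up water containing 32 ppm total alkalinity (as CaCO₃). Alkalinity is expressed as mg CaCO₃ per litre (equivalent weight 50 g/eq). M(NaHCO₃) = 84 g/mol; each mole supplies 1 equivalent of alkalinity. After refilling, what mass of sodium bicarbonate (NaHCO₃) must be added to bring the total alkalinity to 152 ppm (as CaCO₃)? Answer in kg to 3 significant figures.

Volume: 1180 m³ = 1,180,000 L.
After draining 22% and refilling: 156 × 0.78 + 32 × 0.22 = 128.72 ppm.
Deficit to target: 152 − 128.72 = 23.28 mg/L.
As CaCO₃: 23.28 mg/L × 1,180,000 L = 27,470 g; ÷ 50 g/eq ÷ 1 = 549.4 mol NaHCO₃.
Mass: 549.4 × 84 = 46,150 g.

46.2 kg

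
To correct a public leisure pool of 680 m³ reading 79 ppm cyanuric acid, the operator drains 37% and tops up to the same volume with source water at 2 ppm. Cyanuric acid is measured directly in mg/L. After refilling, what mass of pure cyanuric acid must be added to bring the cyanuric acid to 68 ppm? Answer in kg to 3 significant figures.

11.9 kg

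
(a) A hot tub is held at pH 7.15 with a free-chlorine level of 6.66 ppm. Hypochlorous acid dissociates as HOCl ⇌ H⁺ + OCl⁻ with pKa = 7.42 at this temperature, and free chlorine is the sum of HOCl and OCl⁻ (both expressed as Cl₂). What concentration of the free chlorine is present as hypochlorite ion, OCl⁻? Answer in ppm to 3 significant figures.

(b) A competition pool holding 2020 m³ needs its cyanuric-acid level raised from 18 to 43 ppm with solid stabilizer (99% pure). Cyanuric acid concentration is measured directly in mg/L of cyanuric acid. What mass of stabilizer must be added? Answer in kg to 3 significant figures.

(a) 2.33 ppm; (b) 51.0 kg

(a) [OCl⁻]/[HOCl] = 10^(pH − pKa) = 10^(7.15 − 7.42) = 10^-0.27 = 0.537.
(a) Fraction as HOCl = 1 / (1 + 0.537) = 0.6506.
(a) OCl⁻ = (1 − 0.6506) × 6.66 ppm = 2.327 ppm.

(b) Volume: 2020 m³ = 2,020,000 L.
(b) CYA to add: (43 − 18) = 25 mg/L × 2,020,000 L = 50,500 g cyanuric acid.
(b) At 99% purity: 50,500 / 0.99 = 51,010 g product.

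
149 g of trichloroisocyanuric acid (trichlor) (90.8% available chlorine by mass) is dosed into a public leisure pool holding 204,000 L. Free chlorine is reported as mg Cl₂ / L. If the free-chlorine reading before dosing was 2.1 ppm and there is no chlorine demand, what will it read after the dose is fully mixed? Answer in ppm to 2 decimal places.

Available chlorine delivered: 149 g × 0.908 = 135.3 g as Cl₂.
Concentration rise: 135.3 g / 204,000 L = 0.6632 mg/L = 0.66 ppm.
Final FC: 2.1 + 0.66 = 2.76 ppm.

2.76 ppm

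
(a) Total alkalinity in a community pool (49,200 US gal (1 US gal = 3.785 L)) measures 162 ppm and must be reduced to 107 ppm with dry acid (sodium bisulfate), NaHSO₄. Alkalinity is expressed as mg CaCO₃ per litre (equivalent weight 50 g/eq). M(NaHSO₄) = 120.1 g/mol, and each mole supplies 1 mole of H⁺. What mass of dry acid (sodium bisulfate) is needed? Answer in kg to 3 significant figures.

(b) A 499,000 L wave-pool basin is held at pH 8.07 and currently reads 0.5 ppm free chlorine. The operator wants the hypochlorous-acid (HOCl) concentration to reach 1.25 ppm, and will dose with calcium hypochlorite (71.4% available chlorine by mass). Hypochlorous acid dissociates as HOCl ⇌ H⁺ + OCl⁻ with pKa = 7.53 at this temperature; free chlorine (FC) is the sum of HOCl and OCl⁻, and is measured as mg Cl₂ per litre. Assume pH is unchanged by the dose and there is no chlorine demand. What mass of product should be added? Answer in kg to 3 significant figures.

(a) Volume: 49,200 US gal × 3.785 L/gal = 186,222 L.
(a) Alkalinity to neutralize: (162 − 107) = 55 mg/L as CaCO₃ × 186,222 L = 10,240 g as CaCO₃.
(a) Equivalents of H⁺ required: 10,240 ÷ 50 g/eq = 204.8 eq = 204.8 mol NaHSO₄.
(a) Mass of NaHSO₄: 204.8 × 120.1 = 24,600 g.

(b) [OCl⁻]/[HOCl] = 10^(pH − pKa) = 10^(8.07 − 7.53) = 3.467; fraction as HOCl = 1/(1 + 3.467) = 0.2238.
(b) Free chlorine required for 1.25 ppm HOCl: 1.25 / 0.2238 = 5.584 ppm.
(b) FC to add: 5.584 − 0.5 = 5.084 mg/L as Cl₂.
(b) Cl₂ equivalent: 5.084 mg/L × 499,000 L = 2537 g.
(b) Product at 71.4% available Cl: 2537 / 0.714 = 3553 g.

(a) 24.6 kg; (b) 3.55 kg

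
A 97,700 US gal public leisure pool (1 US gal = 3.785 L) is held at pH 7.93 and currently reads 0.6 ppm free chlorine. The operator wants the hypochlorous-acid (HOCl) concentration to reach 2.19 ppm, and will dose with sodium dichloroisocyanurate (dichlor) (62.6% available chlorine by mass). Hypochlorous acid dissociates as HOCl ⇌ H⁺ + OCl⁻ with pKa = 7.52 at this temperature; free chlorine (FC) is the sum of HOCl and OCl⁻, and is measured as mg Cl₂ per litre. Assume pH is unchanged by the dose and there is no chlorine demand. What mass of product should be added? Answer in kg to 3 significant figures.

4.26 kg

Volume: 97,700 US gal × 3.785 L/gal = 369,794 L.
[OCl⁻]/[HOCl] = 10^(pH − pKa) = 10^(7.93 − 7.52) = 2.57; fraction as HOCl = 1/(1 + 2.57) = 0.2801.
Free chlorine required for 2.19 ppm HOCl: 2.19 / 0.2801 = 7.819 ppm.
FC to add: 7.819 − 0.6 = 7.219 mg/L as Cl₂.
Cl₂ equivalent: 7.219 mg/L × 369,794 L = 2670 g.
Product at 62.6% available Cl: 2670 / 0.626 = 4265 g.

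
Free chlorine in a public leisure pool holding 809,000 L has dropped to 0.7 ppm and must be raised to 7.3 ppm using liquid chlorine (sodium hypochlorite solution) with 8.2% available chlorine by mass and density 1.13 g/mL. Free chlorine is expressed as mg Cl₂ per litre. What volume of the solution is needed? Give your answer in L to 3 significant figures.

57.6 L

Chlorine deficit: 7.3 − 0.7 = 6.6 ppm = 6.6 mg/L as Cl₂.
Cl₂ equivalent needed: 6.6 mg/L × 809,000 L = 5,339,000 mg = 5339 g.
Product at 8.2% available chlorine: 5339 / 0.082 = 65,110 g.
Volume at density 1.13 g/mL: 65,110 g ÷ 1.13 g/mL = 57,620 mL.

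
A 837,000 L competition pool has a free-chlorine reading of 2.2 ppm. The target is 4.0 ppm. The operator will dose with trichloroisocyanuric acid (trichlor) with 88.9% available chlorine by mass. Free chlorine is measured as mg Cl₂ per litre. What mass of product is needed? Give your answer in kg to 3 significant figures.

Chlorine deficit: 4.0 − 2.2 = 1.8 ppm = 1.8 mg/L as Cl₂.
Cl₂ equivalent needed: 1.8 mg/L × 837,000 L = 1,507,000 mg = 1507 g.
Product at 88.9% available chlorine: 1507 / 0.889 = 1695 g.

1.69 kg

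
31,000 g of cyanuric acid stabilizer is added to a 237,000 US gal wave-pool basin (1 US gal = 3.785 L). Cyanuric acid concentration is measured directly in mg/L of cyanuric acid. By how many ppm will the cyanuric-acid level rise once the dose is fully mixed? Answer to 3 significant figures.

34.6 ppm

Volume: 237,000 US gal × 3.785 L/gal = 897,045 L.
Rise: 31,000 g / 897,045 L × 1000 = 34.56 mg/L.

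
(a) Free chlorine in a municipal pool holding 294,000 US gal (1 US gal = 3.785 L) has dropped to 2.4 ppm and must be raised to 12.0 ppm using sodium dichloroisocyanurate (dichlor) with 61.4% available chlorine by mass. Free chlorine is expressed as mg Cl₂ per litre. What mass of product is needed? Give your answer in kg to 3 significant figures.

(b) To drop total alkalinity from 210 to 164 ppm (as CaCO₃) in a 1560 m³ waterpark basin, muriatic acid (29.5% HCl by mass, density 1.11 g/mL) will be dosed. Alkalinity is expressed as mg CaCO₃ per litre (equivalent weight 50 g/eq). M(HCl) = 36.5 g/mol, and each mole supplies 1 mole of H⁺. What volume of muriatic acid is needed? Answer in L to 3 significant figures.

(a) 17.4 kg; (b) 160 L

(a) Volume: 294,000 US gal × 3.785 L/gal = 1,112,790 L.
(a) Chlorine deficit: 12.0 − 2.4 = 9.6 ppm = 9.6 mg/L as Cl₂.
(a) Cl₂ equivalent needed: 9.6 mg/L × 1,112,790 L = 10,680,000 mg = 10,680 g.
(a) Product at 61.4% available chlorine: 10,680 / 0.614 = 17,400 g.

(b) Volume: 1560 m³ = 1,560,000 L.
(b) Alkalinity to neutralize: (210 − 164) = 46 mg/L as CaCO₃ × 1,560,000 L = 71,760 g as CaCO₃.
(b) Equivalents of H⁺ required: 71,760 ÷ 50 g/eq = 1435 eq = 1435 mol HCl.
(b) Mass of HCl: 1435 × 36.5 = 52,380 g.
(b) Mass of 29.5% solution: 52,380 / 0.295 = 177,600 g.
(b) Volume: 177,600 g ÷ 1.11 g/mL = 160,000 mL.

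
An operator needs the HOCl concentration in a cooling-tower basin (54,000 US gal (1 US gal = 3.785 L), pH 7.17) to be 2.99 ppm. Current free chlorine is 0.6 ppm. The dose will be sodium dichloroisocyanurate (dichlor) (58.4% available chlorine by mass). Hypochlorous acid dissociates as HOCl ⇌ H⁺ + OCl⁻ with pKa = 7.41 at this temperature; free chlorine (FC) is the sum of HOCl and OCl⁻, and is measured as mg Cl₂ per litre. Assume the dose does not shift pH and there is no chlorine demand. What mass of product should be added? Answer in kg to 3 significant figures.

1.44 kg

Volume: 54,000 US gal × 3.785 L/gal = 204,390 L.
[OCl⁻]/[HOCl] = 10^(pH − pKa) = 10^(7.17 − 7.41) = 0.5754; fraction as HOCl = 1/(1 + 0.5754) = 0.6347.
Free chlorine required for 2.99 ppm HOCl: 2.99 / 0.6347 = 4.711 ppm.
FC to add: 4.711 − 0.6 = 4.111 mg/L as Cl₂.
Cl₂ equivalent: 4.111 mg/L × 204,390 L = 840.2 g.
Product at 58.4% available Cl: 840.2 / 0.584 = 1439 g.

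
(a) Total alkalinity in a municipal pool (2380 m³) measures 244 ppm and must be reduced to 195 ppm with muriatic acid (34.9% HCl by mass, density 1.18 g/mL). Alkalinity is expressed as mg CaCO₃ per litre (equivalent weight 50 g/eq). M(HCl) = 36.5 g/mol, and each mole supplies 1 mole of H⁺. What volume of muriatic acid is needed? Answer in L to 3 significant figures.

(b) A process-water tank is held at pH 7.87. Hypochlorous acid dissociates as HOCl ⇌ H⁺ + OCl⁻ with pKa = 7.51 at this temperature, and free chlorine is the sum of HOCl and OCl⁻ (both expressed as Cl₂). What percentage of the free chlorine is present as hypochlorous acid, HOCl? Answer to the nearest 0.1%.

(a) 207 L; (b) 30.4%

(a) Volume: 2380 m³ = 2,380,000 L.
(a) Alkalinity to neutralize: (244 − 195) = 49 mg/L as CaCO₃ × 2,380,000 L = 116,600 g as CaCO₃.
(a) Equivalents of H⁺ required: 116,600 ÷ 50 g/eq = 2332 eq = 2332 mol HCl.
(a) Mass of HCl: 2332 × 36.5 = 85,130 g.
(a) Mass of 34.9% solution: 85,130 / 0.349 = 243,900 g.
(a) Volume: 243,900 g ÷ 1.18 g/mL = 206,700 mL.

(b) [OCl⁻]/[HOCl] = 10^(pH − pKa) = 10^(7.87 − 7.51) = 10^0.36 = 2.291.
(b) Fraction as HOCl = 1 / (1 + 2.291) = 0.3039.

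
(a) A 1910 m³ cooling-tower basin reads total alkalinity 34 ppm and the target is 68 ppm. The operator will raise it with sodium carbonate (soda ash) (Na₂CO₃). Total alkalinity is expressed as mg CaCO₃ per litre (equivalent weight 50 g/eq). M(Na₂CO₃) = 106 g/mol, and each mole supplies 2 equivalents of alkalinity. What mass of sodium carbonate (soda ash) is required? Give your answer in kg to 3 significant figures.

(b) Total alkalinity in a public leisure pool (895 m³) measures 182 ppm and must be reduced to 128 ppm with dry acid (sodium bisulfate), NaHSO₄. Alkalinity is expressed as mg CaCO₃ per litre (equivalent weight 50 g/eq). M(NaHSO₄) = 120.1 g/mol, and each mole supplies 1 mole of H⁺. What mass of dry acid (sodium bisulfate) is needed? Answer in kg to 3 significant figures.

(a) Volume: 1910 m³ = 1,910,000 L.
(a) Alkalinity to add: (68 − 34) = 34 mg/L as CaCO₃ × 1,910,000 L = 64,940 g as CaCO₃.
(a) Equivalents: 64,940 g ÷ 50 g/eq = 1299 eq.
(a) Each mole of Na₂CO₃ supplies 2 eq, so 1299 / 2 = 649.4 mol.
(a) Mass: 649.4 mol × 106 g/mol = 68,840 g.

(b) Volume: 895 m³ = 895,000 L.
(b) Alkalinity to neutralize: (182 − 128) = 54 mg/L as CaCO₃ × 895,000 L = 48,330 g as CaCO₃.
(b) Equivalents of H⁺ required: 48,330 ÷ 50 g/eq = 966.6 eq = 966.6 mol NaHSO₄.
(b) Mass of NaHSO₄: 966.6 × 120.1 = 116,100 g.

(a) 68.8 kg; (b) 116 kg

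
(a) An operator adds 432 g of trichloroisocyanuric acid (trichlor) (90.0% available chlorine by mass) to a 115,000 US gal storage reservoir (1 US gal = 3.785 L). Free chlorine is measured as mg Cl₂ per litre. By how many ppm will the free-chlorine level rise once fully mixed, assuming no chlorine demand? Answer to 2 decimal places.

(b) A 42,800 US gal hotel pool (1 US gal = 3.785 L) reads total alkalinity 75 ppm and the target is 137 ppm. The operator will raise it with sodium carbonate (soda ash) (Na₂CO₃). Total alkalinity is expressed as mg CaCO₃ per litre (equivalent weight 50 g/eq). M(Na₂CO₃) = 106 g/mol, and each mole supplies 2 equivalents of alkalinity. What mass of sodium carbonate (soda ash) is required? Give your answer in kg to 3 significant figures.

(a) Volume: 115,000 US gal × 3.785 L/gal = 435,275 L.
(a) Available chlorine delivered: 432 g × 0.9 = 388.8 g as Cl₂.
(a) Concentration rise: 388.8 g / 435,275 L = 0.8932 mg/L = 0.89 ppm.

(b) Volume: 42,800 US gal × 3.785 L/gal = 161,998 L.
(b) Alkalinity to add: (137 − 75) = 62 mg/L as CaCO₃ × 161,998 L = 10,040 g as CaCO₃.
(b) Equivalents: 10,040 g ÷ 50 g/eq = 200.9 eq.
(b) Each mole of Na₂CO₃ supplies 2 eq, so 200.9 / 2 = 100.4 mol.
(b) Mass: 100.4 mol × 106 g/mol = 10,650 g.

(a) 0.89 ppm; (b) 10.6 kg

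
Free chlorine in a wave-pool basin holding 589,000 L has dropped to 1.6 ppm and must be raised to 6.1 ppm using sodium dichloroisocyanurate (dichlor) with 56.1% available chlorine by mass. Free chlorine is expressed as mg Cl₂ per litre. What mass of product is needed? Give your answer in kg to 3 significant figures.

Chlorine deficit: 6.1 − 1.6 = 4.5 ppm = 4.5 mg/L as Cl₂.
Cl₂ equivalent needed: 4.5 mg/L × 589,000 L = 2,650,000 mg = 2650 g.
Product at 56.1% available chlorine: 2650 / 0.561 = 4725 g.

4.72 kg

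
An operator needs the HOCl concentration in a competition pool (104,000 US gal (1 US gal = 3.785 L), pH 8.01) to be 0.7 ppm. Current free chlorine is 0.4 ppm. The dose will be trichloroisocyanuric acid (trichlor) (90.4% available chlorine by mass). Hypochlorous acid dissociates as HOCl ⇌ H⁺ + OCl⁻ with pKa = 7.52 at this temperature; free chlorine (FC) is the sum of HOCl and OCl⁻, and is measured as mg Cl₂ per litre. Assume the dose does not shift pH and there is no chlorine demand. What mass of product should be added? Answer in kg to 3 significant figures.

1.07 kg

Volume: 104,000 US gal × 3.785 L/gal = 393,640 L.
[OCl⁻]/[HOCl] = 10^(pH − pKa) = 10^(8.01 − 7.52) = 3.09; fraction as HOCl = 1/(1 + 3.09) = 0.2445.
Free chlorine required for 0.7 ppm HOCl: 0.7 / 0.2445 = 2.863 ppm.
FC to add: 2.863 − 0.4 = 2.463 mg/L as Cl₂.
Cl₂ equivalent: 2.463 mg/L × 393,640 L = 969.6 g.
Product at 90.4% available Cl: 969.6 / 0.904 = 1073 g.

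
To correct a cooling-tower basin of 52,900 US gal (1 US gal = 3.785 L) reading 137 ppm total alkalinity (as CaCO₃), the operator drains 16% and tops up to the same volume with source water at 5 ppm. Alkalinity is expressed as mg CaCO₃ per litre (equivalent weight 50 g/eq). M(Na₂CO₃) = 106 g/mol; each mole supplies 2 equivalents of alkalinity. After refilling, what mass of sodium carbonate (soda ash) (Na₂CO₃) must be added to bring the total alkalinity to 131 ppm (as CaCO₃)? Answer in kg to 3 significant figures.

Volume: 52,900 US gal × 3.785 L/gal = 200,226 L.
After draining 16% and refilling: 137 × 0.84 + 5 × 0.16 = 115.88 ppm.
Deficit to target: 131 − 115.88 = 15.12 mg/L.
As CaCO₃: 15.12 mg/L × 200,226 L = 3027 g; ÷ 50 g/eq ÷ 2 = 30.27 mol Na₂CO₃.
Mass: 30.27 × 106 = 3209 g.

3.21 kg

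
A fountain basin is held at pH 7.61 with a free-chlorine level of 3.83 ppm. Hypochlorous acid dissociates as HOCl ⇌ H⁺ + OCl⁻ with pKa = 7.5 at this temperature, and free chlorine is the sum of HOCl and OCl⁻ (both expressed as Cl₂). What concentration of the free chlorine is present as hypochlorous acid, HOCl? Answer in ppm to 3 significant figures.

1.67 ppm

[OCl⁻]/[HOCl] = 10^(pH − pKa) = 10^(7.61 − 7.5) = 10^0.11 = 1.288.
Fraction as HOCl = 1 / (1 + 1.288) = 0.437.
HOCl = 0.437 × 3.83 ppm = 1.674 ppm.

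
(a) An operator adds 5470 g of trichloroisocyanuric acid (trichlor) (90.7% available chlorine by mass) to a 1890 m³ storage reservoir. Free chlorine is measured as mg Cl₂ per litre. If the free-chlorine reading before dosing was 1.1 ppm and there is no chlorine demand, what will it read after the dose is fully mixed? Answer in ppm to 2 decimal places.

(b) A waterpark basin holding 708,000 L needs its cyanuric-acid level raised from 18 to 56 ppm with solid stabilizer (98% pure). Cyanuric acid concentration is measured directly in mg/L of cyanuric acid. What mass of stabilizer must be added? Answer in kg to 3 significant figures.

(a) 3.73 ppm; (b) 27.5 kg

(a) Volume: 1890 m³ = 1,890,000 L.
(a) Available chlorine delivered: 5470 g × 0.907 = 4961 g as Cl₂.
(a) Concentration rise: 4961 g / 1,890,000 L = 2.625 mg/L = 2.63 ppm.
(a) Final FC: 1.1 + 2.63 = 3.73 ppm.

(b) CYA to add: (56 − 18) = 38 mg/L × 708,000 L = 26,900 g cyanuric acid.
(b) At 98% purity: 26,900 / 0.98 = 27,450 g product.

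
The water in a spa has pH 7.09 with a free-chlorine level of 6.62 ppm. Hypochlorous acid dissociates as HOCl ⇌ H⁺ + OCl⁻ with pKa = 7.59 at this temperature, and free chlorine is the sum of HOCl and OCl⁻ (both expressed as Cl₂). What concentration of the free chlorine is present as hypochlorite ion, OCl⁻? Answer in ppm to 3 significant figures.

1.59 ppm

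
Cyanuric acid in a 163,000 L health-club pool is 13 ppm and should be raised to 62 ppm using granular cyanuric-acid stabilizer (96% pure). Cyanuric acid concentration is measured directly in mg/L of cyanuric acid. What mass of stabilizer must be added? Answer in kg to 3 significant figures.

CYA to add: (62 − 13) = 49 mg/L × 163,000 L = 7987 g cyanuric acid.
At 96% purity: 7987 / 0.96 = 8320 g product.

8.32 kg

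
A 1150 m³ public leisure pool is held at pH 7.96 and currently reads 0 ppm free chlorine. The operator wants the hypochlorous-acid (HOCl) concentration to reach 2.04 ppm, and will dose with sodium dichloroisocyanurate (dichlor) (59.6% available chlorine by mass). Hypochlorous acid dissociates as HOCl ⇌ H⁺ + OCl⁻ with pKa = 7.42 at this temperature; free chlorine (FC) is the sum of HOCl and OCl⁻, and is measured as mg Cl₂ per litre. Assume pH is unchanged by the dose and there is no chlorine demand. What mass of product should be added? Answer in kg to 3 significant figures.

17.6 kg

Volume: 1150 m³ = 1,150,000 L.
[OCl⁻]/[HOCl] = 10^(pH − pKa) = 10^(7.96 − 7.42) = 3.467; fraction as HOCl = 1/(1 + 3.467) = 0.2238.
Free chlorine required for 2.04 ppm HOCl: 2.04 / 0.2238 = 9.113 ppm.
FC to add: 9.113 − 0 = 9.113 mg/L as Cl₂.
Cl₂ equivalent: 9.113 mg/L × 1,150,000 L = 10,480 g.
Product at 59.6% available Cl: 10,480 / 0.596 = 17,580 g.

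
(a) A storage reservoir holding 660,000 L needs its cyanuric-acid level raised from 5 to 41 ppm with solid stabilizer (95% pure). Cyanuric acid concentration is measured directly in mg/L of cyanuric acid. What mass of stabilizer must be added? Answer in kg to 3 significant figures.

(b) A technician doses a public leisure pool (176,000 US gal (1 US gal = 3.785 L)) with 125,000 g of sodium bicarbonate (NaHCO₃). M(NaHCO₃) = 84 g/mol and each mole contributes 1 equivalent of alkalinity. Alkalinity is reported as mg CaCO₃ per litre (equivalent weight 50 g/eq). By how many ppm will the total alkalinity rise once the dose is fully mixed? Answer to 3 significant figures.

(a) CYA to add: (41 − 5) = 36 mg/L × 660,000 L = 23,760 g cyanuric acid.
(a) At 95% purity: 23,760 / 0.95 = 25,010 g product.

(b) Volume: 176,000 US gal × 3.785 L/gal = 666,160 L.
(b) Moles of NaHCO₃: 125,000 g ÷ 84 g/mol = 1488 mol → 1488 eq of alkalinity.
(b) As CaCO₃: 1488 eq × 50 g/eq = 74,400 g.
(b) Rise: 74,400 g / 666,160 L × 1000 = 111.7 mg/L.

(a) 25.0 kg; (b) 112 ppm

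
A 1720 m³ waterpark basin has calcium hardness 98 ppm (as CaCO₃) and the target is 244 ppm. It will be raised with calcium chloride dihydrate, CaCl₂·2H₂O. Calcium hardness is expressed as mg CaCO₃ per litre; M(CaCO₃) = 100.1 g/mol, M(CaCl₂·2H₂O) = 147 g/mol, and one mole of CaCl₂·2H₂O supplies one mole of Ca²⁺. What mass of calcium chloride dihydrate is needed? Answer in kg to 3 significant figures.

Volume: 1720 m³ = 1,720,000 L.
Hardness to add: (244 − 98) = 146 mg/L as CaCO₃ × 1,720,000 L = 251,100 g as CaCO₃.
Moles of Ca²⁺ (1 mol Ca²⁺ ≡ 1 mol CaCO₃): 251,100 / 100.1 g/mol = 2509 mol.
Mass of CaCl₂·2H₂O: 2509 × 147 = 368,800 g.

369 kg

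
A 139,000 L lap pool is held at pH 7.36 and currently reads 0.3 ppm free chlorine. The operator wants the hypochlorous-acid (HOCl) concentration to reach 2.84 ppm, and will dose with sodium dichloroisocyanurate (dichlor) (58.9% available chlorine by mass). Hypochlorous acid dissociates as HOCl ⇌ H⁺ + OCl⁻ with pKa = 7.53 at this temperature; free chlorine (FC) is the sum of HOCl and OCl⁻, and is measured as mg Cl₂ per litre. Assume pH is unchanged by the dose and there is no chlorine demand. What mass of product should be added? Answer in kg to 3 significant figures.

1.05 kg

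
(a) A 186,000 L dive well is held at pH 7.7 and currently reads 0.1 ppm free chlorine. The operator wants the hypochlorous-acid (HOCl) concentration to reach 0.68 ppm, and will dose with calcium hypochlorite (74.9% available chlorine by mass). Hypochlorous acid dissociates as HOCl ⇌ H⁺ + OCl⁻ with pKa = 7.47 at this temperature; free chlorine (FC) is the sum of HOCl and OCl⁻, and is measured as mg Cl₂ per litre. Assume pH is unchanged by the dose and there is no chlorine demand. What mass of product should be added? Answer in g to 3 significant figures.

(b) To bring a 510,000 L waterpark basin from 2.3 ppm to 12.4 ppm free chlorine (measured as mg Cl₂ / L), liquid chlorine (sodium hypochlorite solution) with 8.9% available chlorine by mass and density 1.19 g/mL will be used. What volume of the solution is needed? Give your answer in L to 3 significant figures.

(a) 431 g; (b) 48.6 L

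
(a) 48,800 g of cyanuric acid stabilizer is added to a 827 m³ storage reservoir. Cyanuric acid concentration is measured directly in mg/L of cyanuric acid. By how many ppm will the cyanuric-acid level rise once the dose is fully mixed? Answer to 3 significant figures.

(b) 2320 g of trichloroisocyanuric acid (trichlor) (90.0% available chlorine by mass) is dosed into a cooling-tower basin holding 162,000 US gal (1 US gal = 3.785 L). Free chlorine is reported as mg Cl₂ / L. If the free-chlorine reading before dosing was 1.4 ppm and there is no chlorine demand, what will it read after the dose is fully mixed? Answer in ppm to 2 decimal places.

(a) Volume: 827 m³ = 827,000 L.
(a) Rise: 48,800 g / 827,000 L × 1000 = 59.01 mg/L.

(b) Volume: 162,000 US gal × 3.785 L/gal = 613,170 L.
(b) Available chlorine delivered: 2320 g × 0.9 = 2088 g as Cl₂.
(b) Concentration rise: 2088 g / 613,170 L = 3.405 mg/L = 3.41 ppm.
(b) Final FC: 1.4 + 3.41 = 4.81 ppm.

(a) 59.0 ppm; (b) 4.81 ppm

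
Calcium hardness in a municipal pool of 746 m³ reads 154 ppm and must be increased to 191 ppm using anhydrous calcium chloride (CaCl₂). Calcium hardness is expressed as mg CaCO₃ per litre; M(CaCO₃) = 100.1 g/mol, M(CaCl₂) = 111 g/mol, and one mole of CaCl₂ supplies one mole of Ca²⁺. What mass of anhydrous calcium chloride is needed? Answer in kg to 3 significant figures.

30.6 kg

Volume: 746 m³ = 746,000 L.
Hardness to add: (191 − 154) = 37 mg/L as CaCO₃ × 746,000 L = 27,600 g as CaCO₃.
Moles of Ca²⁺ (1 mol Ca²⁺ ≡ 1 mol CaCO₃): 27,600 / 100.1 g/mol = 275.7 mol.
Mass of CaCl₂: 275.7 × 111 = 30,610 g.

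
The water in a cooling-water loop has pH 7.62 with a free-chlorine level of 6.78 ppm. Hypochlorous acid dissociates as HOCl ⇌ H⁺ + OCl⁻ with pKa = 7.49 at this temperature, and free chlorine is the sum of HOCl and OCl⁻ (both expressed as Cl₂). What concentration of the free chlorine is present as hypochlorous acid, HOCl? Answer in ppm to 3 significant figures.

[OCl⁻]/[HOCl] = 10^(pH − pKa) = 10^(7.62 − 7.49) = 10^0.13 = 1.349.
Fraction as HOCl = 1 / (1 + 1.349) = 0.4257.
HOCl = 0.4257 × 6.78 ppm = 2.886 ppm.

2.89 ppm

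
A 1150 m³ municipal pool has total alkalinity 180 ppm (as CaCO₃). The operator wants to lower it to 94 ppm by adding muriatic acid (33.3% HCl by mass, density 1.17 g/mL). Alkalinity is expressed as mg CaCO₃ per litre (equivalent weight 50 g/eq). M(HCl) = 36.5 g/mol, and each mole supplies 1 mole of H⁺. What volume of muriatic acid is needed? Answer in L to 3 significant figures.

Volume: 1150 m³ = 1,150,000 L.
Alkalinity to neutralize: (180 − 94) = 86 mg/L as CaCO₃ × 1,150,000 L = 98,900 g as CaCO₃.
Equivalents of H⁺ required: 98,900 ÷ 50 g/eq = 1978 eq = 1978 mol HCl.
Mass of HCl: 1978 × 36.5 = 72,200 g.
Mass of 33.3% solution: 72,200 / 0.333 = 216,800 g.
Volume: 216,800 g ÷ 1.17 g/mL = 185,300 mL.

185 L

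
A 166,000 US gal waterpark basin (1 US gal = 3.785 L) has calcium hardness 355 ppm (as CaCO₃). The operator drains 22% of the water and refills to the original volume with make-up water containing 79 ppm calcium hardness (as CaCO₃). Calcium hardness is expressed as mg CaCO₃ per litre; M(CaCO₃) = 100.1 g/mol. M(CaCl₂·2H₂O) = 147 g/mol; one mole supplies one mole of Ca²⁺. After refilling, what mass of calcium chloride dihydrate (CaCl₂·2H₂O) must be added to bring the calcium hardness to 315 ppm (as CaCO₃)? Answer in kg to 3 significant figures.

Volume: 166,000 US gal × 3.785 L/gal = 628,310 L.
After draining 22% and refilling: 355 × 0.78 + 79 × 0.22 = 294.28 ppm.
Deficit to target: 315 − 294.28 = 20.72 mg/L.
As CaCO₃: 20.72 mg/L × 628,310 L = 13,020 g; ÷ 100.1 = 130.1 mol Ca²⁺.
Mass: 130.1 × 147 = 19,120 g.

19.1 kg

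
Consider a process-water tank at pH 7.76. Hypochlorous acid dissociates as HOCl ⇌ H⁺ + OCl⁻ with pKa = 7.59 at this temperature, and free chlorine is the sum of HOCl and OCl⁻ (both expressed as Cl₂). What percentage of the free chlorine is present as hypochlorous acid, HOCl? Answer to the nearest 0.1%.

40.3%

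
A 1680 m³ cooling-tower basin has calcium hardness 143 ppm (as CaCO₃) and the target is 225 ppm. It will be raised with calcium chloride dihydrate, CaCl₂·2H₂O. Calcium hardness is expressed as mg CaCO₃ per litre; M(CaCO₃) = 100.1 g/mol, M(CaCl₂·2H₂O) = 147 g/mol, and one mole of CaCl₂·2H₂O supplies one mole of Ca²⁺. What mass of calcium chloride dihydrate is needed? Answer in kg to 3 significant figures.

202 kg

Volume: 1680 m³ = 1,680,000 L.
Hardness to add: (225 − 143) = 82 mg/L as CaCO₃ × 1,680,000 L = 137,800 g as CaCO₃.
Moles of Ca²⁺ (1 mol Ca²⁺ ≡ 1 mol CaCO₃): 137,800 / 100.1 g/mol = 1376 mol.
Mass of CaCl₂·2H₂O: 1376 × 147 = 202,300 g.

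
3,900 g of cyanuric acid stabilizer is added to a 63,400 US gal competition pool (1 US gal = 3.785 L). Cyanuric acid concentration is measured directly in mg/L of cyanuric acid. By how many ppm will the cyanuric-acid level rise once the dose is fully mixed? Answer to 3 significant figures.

Volume: 63,400 US gal × 3.785 L/gal = 239,969 L.
Rise: 3,900 g / 239,969 L × 1000 = 16.25 mg/L.

16.3 ppm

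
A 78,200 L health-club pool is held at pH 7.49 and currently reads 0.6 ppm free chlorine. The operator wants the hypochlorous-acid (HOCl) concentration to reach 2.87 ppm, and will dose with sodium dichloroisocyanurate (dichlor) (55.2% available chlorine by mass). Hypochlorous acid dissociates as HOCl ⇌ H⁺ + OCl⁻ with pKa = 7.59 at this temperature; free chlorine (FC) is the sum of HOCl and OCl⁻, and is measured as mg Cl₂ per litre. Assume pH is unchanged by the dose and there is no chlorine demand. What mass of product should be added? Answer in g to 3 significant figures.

645 g

[OCl⁻]/[HOCl] = 10^(pH − pKa) = 10^(7.49 − 7.59) = 0.7943; fraction as HOCl = 1/(1 + 0.7943) = 0.5573.
Free chlorine required for 2.87 ppm HOCl: 2.87 / 0.5573 = 5.15 ppm.
FC to add: 5.15 − 0.6 = 4.55 mg/L as Cl₂.
Cl₂ equivalent: 4.55 mg/L × 78,200 L = 355.8 g.
Product at 55.2% available Cl: 355.8 / 0.552 = 644.5 g.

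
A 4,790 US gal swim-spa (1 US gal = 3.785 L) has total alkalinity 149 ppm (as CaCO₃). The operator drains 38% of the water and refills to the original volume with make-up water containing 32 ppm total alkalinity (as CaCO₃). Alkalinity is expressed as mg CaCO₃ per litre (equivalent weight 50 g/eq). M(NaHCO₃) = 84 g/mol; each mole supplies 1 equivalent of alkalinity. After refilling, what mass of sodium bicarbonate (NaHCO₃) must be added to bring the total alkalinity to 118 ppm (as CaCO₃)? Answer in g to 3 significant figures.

Volume: 4,790 US gal × 3.785 L/gal = 18,130 L.
After draining 38% and refilling: 149 × 0.62 + 32 × 0.38 = 104.54 ppm.
Deficit to target: 118 − 104.54 = 13.46 mg/L.
As CaCO₃: 13.46 mg/L × 18,130 L = 244 g; ÷ 50 g/eq ÷ 1 = 4.881 mol NaHCO₃.
Mass: 4.881 × 84 = 410 g.

410 g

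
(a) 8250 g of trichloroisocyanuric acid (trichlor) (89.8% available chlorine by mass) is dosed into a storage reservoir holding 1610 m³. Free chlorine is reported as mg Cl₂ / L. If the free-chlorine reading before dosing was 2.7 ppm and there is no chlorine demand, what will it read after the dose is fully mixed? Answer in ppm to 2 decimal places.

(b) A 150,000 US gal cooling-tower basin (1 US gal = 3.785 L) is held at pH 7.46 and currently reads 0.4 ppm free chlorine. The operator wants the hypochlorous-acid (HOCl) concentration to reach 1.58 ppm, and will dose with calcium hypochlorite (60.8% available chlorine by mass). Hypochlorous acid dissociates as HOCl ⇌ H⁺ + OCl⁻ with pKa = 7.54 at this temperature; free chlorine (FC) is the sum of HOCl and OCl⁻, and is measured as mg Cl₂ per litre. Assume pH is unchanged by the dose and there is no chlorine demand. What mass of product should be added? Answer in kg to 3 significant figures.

(a) 7.30 ppm; (b) 2.33 kg

(a) Volume: 1610 m³ = 1,610,000 L.
(a) Available chlorine delivered: 8250 g × 0.898 = 7408 g as Cl₂.
(a) Concentration rise: 7408 g / 1,610,000 L = 4.602 mg/L = 4.60 ppm.
(a) Final FC: 2.7 + 4.60 = 7.30 ppm.

(b) Volume: 150,000 US gal × 3.785 L/gal = 567,750 L.
(b) [OCl⁻]/[HOCl] = 10^(pH − pKa) = 10^(7.46 − 7.54) = 0.8318; fraction as HOCl = 1/(1 + 0.8318) = 0.5459.
(b) Free chlorine required for 1.58 ppm HOCl: 1.58 / 0.5459 = 2.894 ppm.
(b) FC to add: 2.894 − 0.4 = 2.494 mg/L as Cl₂.
(b) Cl₂ equivalent: 2.494 mg/L × 567,750 L = 1416 g.
(b) Product at 60.8% available Cl: 1416 / 0.608 = 2329 g.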